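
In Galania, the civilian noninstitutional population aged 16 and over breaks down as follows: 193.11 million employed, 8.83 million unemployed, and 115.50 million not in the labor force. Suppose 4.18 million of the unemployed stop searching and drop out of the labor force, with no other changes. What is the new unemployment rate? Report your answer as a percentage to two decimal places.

New unemployment rate ≈ 2.35%.

Initially, labor force = 193.11 + 8.83 = 201.94 million, so u = 8.83/201.94 = 4.37%.
After the change, unemployed and labor force both fall by 4.18 → E = 193.11, U = 4.65, labor force = 197.76 million.
New unemployment rate = 4.65 / 197.76 = 2.35%.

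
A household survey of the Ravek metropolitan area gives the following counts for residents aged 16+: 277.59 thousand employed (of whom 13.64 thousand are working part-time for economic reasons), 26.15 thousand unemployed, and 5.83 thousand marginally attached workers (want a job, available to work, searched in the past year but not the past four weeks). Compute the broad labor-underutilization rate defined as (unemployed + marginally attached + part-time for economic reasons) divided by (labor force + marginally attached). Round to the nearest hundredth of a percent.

Broad underutilization rate ≈ 14.74%.

Labor force = 277.59 + 26.15 = 303.74 thousand.
Numerator = 26.15 + 5.83 + 13.64 = 45.62 thousand.
Denominator = 303.74 + 5.83 = 309.57 thousand.
Broad rate = 45.62 / 309.57 = 14.74%.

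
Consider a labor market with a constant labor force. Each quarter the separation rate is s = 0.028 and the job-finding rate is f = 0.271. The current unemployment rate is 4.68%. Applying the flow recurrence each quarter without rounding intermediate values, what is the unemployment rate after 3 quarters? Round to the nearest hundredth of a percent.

With a fixed labor force, u_{t+1} = u_t + s·(1−u_t) − f·u_t = u_t·(1−s−f) + s.
Here 1−s−f = 0.701 and s = 0.028.
u_1 = 0.046800 × 0.701 + 0.028 = 0.060807.
u_2 = 0.060807 × 0.701 + 0.028 = 0.070626.
u_3 = 0.070626 × 0.701 + 0.028 = 0.077509.

Unemployment rate after three quarters ≈ 7.75%.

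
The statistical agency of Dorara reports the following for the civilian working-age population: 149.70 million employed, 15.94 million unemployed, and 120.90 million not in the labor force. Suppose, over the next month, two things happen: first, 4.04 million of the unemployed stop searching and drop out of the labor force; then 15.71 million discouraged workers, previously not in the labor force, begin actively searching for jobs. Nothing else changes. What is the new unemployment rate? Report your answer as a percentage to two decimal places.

Initially, labor force = 149.70 + 15.94 = 165.64 million, so u = 15.94/165.64 = 9.62%.
After the first change, unemployed and labor force both fall by 4.04 → E = 149.70, U = 11.90, labor force = 161.60 million.
After the second change, unemployed and labor force both rise by 15.71 → E = 149.70, U = 27.61, labor force = 177.31 million.
New unemployment rate = 27.61 / 177.31 = 15.57%.

New unemployment rate ≈ 15.57%.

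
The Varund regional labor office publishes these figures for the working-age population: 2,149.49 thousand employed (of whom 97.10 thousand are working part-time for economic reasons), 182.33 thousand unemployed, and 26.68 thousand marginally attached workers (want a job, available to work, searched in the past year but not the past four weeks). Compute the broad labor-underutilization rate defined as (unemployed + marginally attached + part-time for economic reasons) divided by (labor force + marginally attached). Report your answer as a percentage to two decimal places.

Labor force = 2,149.49 + 182.33 = 2,331.82 thousand.
Numerator = 182.33 + 26.68 + 97.10 = 306.11 thousand.
Denominator = 2,331.82 + 26.68 = 2,358.50 thousand.
Broad rate = 306.11 / 2,358.50 = 12.98%.

Broad underutilization rate ≈ 12.98%.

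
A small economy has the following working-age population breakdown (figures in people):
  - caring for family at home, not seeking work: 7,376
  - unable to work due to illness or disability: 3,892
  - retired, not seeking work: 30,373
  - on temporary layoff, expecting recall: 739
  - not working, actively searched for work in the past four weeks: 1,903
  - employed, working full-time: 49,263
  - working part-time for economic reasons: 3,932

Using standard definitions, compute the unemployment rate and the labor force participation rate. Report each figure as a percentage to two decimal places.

Employed = 49,263 + 3,932 = 53,195 (anyone who worked, including part-time for economic reasons, counts as employed).
Unemployed = 739 + 1,903 = 2,642 (jobless and actively searching, or on temporary layoff).
Labor force = 53,195 + 2,642 = 55,837.
Not in labor force = 7,376 + 3,892 + 30,373 = 41,641 (those not working and not actively searching are outside the labor force).
Civilian working-age population = 55,837 + 41,641 = 97,478.
Unemployment rate = 2,642 / 55,837 = 4.73%.
Labor force participation rate = 55,837 / 97,478 = 57.28%.

Unemployment rate ≈ 4.73%; labor force participation rate ≈ 57.28%.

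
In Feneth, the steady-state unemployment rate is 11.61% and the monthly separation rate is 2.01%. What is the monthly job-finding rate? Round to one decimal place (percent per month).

Job-finding rate ≈ 15.3% per month.

From u* = s/(s+f): f = s·(1−u)/u.
f = 2.01 × (1 − 0.1161) / 0.1161 = 1.7766 / 0.1161 ≈ 15.3% per month.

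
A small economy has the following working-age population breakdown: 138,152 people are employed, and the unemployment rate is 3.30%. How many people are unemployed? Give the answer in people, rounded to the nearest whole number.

Let U be the number unemployed. The labor force is E + U, and U/(E+U) = 0.0330.
So U = 0.0330 × 138,152 / (1 − 0.0330) = 4559.02 / 0.9670 ≈ 4,715.

About 4,715 are unemployed.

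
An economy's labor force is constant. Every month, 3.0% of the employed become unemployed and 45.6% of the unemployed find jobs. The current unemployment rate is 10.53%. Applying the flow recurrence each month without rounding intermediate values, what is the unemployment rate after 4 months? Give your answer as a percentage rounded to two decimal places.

Unemployment rate after four months ≈ 6.48%.

With a fixed labor force, u_{t+1} = u_t + s·(1−u_t) − f·u_t = u_t·(1−s−f) + s.
Here 1−s−f = 0.514 and s = 0.030.
u_1 = 0.105300 × 0.514 + 0.030 = 0.084124.
u_2 = 0.084124 × 0.514 + 0.030 = 0.073240.
u_3 = 0.073240 × 0.514 + 0.030 = 0.067645.
u_4 = 0.067645 × 0.514 + 0.030 = 0.064770.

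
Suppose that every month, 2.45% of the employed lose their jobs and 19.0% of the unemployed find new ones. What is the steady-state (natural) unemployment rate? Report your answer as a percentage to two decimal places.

Steady-state unemployment rate ≈ 11.42%.

At steady state the flows balance: s·E = f·U, so U/(E+U) = s/(s+f).
u* = 2.45 / (2.45 + 19.0) = 2.45 / 21.45 = 11.42%.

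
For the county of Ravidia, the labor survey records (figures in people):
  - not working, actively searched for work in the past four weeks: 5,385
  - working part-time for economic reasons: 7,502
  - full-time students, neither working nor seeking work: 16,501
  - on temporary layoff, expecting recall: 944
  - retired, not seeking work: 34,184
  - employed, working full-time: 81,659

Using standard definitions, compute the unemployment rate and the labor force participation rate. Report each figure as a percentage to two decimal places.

Unemployment rate ≈ 6.63%; labor force participation rate ≈ 65.33%.

Employed = 7,502 + 81,659 = 89,161 (anyone who worked, including part-time for economic reasons, counts as employed).
Unemployed = 5,385 + 944 = 6,329 (jobless and actively searching, or on temporary layoff).
Labor force = 89,161 + 6,329 = 95,490.
Not in labor force = 16,501 + 34,184 = 50,685 (those not working and not actively searching are outside the labor force).
Civilian working-age population = 95,490 + 50,685 = 146,175.
Unemployment rate = 6,329 / 95,490 = 6.63%.
Labor force participation rate = 95,490 / 146,175 = 65.33%.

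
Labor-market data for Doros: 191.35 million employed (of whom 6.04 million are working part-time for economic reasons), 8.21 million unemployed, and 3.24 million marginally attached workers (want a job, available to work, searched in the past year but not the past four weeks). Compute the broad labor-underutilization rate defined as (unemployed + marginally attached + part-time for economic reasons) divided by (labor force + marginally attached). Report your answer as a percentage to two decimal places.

Labor force = 191.35 + 8.21 = 199.56 million.
Numerator = 8.21 + 3.24 + 6.04 = 17.49 million.
Denominator = 199.56 + 3.24 = 202.80 million.
Broad rate = 17.49 / 202.80 = 8.62%.

Broad underutilization rate ≈ 8.62%.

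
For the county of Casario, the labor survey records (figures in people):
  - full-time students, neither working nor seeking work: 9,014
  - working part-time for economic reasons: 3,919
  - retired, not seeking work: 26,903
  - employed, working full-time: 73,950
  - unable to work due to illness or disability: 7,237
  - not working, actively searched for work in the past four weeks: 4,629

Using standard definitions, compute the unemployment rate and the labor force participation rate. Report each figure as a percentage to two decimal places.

Unemployment rate ≈ 5.61%; labor force participation rate ≈ 65.66%.

Employed = 3,919 + 73,950 = 77,869 (anyone who worked, including part-time for economic reasons, counts as employed).
Unemployed = 4,629.
Labor force = 77,869 + 4,629 = 82,498.
Not in labor force = 9,014 + 26,903 + 7,237 = 43,154 (those not working and not actively searching are outside the labor force).
Civilian working-age population = 82,498 + 43,154 = 125,652.
Unemployment rate = 4,629 / 82,498 = 5.61%.
Labor force participation rate = 82,498 / 125,652 = 65.66%.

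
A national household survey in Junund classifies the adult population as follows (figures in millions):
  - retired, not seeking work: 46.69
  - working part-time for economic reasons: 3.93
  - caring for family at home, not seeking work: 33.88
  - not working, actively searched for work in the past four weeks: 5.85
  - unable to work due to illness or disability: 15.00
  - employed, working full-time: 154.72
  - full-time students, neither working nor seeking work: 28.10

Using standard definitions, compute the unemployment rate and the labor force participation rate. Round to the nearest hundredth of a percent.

Employed = 3.93 + 154.72 = 158.65 million (anyone who worked, including part-time for economic reasons, counts as employed).
Unemployed = 5.85 million.
Labor force = 158.65 + 5.85 = 164.50 million.
Not in labor force = 46.69 + 33.88 + 15.00 + 28.10 = 123.67 million (those not working and not actively searching are outside the labor force).
Civilian working-age population = 164.50 + 123.67 = 288.17 million.
Unemployment rate = 5.85 / 164.50 = 3.56%.
Labor force participation rate = 164.50 / 288.17 = 57.08%.

Unemployment rate ≈ 3.56%; labor force participation rate ≈ 57.08%.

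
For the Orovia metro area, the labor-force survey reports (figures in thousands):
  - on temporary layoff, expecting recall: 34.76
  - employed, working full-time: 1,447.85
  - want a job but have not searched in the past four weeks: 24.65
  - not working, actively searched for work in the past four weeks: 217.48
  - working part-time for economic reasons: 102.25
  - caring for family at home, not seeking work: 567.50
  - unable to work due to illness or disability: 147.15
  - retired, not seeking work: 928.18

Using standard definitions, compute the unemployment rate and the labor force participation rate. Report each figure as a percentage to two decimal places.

Unemployment rate ≈ 14.00%; labor force participation rate ≈ 51.94%.

Employed = 1,447.85 + 102.25 = 1,550.10 thousand (anyone who worked, including part-time for economic reasons, counts as employed).
Unemployed = 34.76 + 217.48 = 252.24 thousand (jobless and actively searching, or on temporary layoff).
Labor force = 1,550.10 + 252.24 = 1,802.34 thousand.
Not in labor force = 24.65 + 567.50 + 147.15 + 928.18 = 1,667.48 thousand (those not working and not actively searching are outside the labor force — including those who want a job but have given up searching).
Civilian working-age population = 1,802.34 + 1,667.48 = 3,469.82 thousand.
Unemployment rate = 252.24 / 1,802.34 = 14.00%.
Labor force participation rate = 1,802.34 / 3,469.82 = 51.94%.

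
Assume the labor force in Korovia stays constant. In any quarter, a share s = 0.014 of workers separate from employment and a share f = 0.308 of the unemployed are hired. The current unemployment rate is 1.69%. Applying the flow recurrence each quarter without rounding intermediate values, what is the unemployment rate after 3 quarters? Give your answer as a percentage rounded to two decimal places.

With a fixed labor force, u_{t+1} = u_t + s·(1−u_t) − f·u_t = u_t·(1−s−f) + s.
Here 1−s−f = 0.678 and s = 0.014.
u_1 = 0.016900 × 0.678 + 0.014 = 0.025458.
u_2 = 0.025458 × 0.678 + 0.014 = 0.031261.
u_3 = 0.031261 × 0.678 + 0.014 = 0.035195.

Unemployment rate after three quarters ≈ 3.52%.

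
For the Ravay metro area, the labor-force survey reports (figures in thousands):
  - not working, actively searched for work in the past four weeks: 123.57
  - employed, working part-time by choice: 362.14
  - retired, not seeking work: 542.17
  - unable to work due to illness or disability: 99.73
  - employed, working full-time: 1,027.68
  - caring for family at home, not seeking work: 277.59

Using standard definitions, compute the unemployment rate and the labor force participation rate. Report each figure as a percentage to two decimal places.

Unemployment rate ≈ 8.17%; labor force participation rate ≈ 62.21%.

Employed = 362.14 + 1,027.68 = 1,389.82 thousand.
Unemployed = 123.57 thousand.
Labor force = 1,389.82 + 123.57 = 1,513.39 thousand.
Not in labor force = 542.17 + 99.73 + 277.59 = 919.49 thousand (those not working and not actively searching are outside the labor force).
Civilian working-age population = 1,513.39 + 919.49 = 2,432.88 thousand.
Unemployment rate = 123.57 / 1,513.39 = 8.17%.
Labor force participation rate = 1,513.39 / 2,432.88 = 62.21%.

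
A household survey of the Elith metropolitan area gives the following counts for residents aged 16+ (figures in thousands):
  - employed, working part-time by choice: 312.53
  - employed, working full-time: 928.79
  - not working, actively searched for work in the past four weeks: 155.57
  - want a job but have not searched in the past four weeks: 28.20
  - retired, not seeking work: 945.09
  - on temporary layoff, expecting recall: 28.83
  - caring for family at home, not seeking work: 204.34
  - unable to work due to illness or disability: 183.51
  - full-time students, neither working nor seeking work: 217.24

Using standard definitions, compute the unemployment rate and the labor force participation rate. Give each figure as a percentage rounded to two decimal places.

Unemployment rate ≈ 12.93%; labor force participation rate ≈ 47.46%.

Employed = 312.53 + 928.79 = 1,241.32 thousand.
Unemployed = 155.57 + 28.83 = 184.40 thousand (jobless and actively searching, or on temporary layoff).
Labor force = 1,241.32 + 184.40 = 1,425.72 thousand.
Not in labor force = 28.20 + 945.09 + 204.34 + 183.51 + 217.24 = 1,578.38 thousand (those not working and not actively searching are outside the labor force — including those who want a job but have given up searching).
Civilian working-age population = 1,425.72 + 1,578.38 = 3,004.10 thousand.
Unemployment rate = 184.40 / 1,425.72 = 12.93%.
Labor force participation rate = 1,425.72 / 3,004.10 = 47.46%.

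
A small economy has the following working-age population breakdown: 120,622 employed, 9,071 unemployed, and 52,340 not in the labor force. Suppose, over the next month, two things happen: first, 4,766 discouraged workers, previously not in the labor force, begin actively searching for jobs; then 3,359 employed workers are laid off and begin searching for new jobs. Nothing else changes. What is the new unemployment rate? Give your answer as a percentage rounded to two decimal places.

New unemployment rate ≈ 12.79%.

Initially, labor force = 120,622 + 9,071 = 129,693, so u = 9,071/129,693 = 6.99%.
After the first change, unemployed and labor force both rise by 4,766 → E = 120,622, U = 13,837, labor force = 134,459.
After the second change, employed falls and unemployed rises by 3,359; labor force unchanged → E = 117,263, U = 17,196, labor force = 134,459.
New unemployment rate = 17,196 / 134,459 = 12.79%.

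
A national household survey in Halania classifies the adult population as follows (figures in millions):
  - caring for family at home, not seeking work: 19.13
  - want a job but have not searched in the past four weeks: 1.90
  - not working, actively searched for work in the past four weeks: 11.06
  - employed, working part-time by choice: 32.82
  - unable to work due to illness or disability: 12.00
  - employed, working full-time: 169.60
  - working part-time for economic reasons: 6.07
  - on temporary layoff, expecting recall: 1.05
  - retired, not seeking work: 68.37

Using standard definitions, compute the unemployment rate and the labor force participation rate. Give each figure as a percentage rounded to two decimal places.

Unemployment rate ≈ 5.49%; labor force participation rate ≈ 68.51%.

Employed = 32.82 + 169.60 + 6.07 = 208.49 million (anyone who worked, including part-time for economic reasons, counts as employed).
Unemployed = 11.06 + 1.05 = 12.11 million (jobless and actively searching, or on temporary layoff).
Labor force = 208.49 + 12.11 = 220.60 million.
Not in labor force = 19.13 + 1.90 + 12.00 + 68.37 = 101.40 million (those not working and not actively searching are outside the labor force — including those who want a job but have given up searching).
Civilian working-age population = 220.60 + 101.40 = 322.00 million.
Unemployment rate = 12.11 / 220.60 = 5.49%.
Labor force participation rate = 220.60 / 322.00 = 68.51%.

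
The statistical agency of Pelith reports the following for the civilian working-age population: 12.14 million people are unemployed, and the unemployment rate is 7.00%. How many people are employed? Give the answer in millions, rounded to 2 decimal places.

About 161.29 million are employed.

Labor force = U / u = 12.14 / 0.0700 ≈ 173.43 million.
Employed = labor force − unemployed = 173.43 − 12.14 = 161.29 million.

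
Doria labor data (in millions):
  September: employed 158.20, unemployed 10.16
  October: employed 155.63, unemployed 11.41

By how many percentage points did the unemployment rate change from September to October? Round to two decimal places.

September: labor force = 158.20 + 10.16 = 168.36; u = 10.16/168.36 = 6.03%.
October: labor force = 155.63 + 11.41 = 167.04; u = 11.41/167.04 = 6.83%.
Change = 6.83% − 6.03% = +0.80 pp.

The unemployment rate changed by +0.80 percentage points.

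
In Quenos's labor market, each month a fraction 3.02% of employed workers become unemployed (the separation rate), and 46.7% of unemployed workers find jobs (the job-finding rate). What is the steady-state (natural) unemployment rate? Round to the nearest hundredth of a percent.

Steady-state unemployment rate ≈ 6.07%.

At steady state the flows balance: s·E = f·U, so U/(E+U) = s/(s+f).
u* = 3.02 / (3.02 + 46.7) = 3.02 / 49.72 = 6.07%.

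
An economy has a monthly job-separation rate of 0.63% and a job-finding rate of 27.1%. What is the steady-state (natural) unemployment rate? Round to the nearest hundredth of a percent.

Steady-state unemployment rate ≈ 2.27%.

At steady state the flows balance: s·E = f·U, so U/(E+U) = s/(s+f).
u* = 0.63 / (0.63 + 27.1) = 0.63 / 27.73 = 2.27%.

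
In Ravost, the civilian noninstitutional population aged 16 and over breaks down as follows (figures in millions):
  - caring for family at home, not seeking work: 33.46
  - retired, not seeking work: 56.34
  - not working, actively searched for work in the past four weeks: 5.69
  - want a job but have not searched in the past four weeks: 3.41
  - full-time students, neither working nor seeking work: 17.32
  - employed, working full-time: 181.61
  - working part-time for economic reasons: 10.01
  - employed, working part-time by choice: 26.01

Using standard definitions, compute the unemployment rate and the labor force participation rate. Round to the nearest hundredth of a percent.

Unemployment rate ≈ 2.55%; labor force participation rate ≈ 66.89%.

Employed = 181.61 + 10.01 + 26.01 = 217.63 million (anyone who worked, including part-time for economic reasons, counts as employed).
Unemployed = 5.69 million.
Labor force = 217.63 + 5.69 = 223.32 million.
Not in labor force = 33.46 + 56.34 + 3.41 + 17.32 = 110.53 million (those not working and not actively searching are outside the labor force — including those who want a job but have given up searching).
Civilian working-age population = 223.32 + 110.53 = 333.85 million.
Unemployment rate = 5.69 / 223.32 = 2.55%.
Labor force participation rate = 223.32 / 333.85 = 66.89%.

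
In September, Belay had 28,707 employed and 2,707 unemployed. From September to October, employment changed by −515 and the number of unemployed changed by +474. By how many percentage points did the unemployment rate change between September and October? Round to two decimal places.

The unemployment rate changed by +1.52 percentage points.

September: labor force = 28,707 + 2,707 = 31,414; u = 2,707/31,414 = 8.62%.
October: labor force = 28,192 + 3,181 = 31,373; u = 3,181/31,373 = 10.14%.
Change = 10.14% − 8.62% = +1.52 pp.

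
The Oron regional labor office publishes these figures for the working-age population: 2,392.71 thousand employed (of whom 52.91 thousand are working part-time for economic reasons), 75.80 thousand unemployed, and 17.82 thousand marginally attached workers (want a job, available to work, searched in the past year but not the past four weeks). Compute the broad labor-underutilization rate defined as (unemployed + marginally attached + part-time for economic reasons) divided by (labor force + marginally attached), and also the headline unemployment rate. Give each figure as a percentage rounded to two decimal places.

Labor force = 2,392.71 + 75.80 = 2,468.51 thousand.
Numerator = 75.80 + 17.82 + 52.91 = 146.53 thousand.
Denominator = 2,468.51 + 17.82 = 2,486.33 thousand.
Broad rate = 146.53 / 2,486.33 = 5.89%.
Headline unemployment rate = 75.80 / 2,468.51 = 3.07%.

Broad underutilization rate ≈ 5.89%; headline unemployment rate ≈ 3.07%.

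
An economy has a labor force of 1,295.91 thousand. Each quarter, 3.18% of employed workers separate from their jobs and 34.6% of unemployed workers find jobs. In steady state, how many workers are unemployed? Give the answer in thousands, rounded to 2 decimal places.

Steady-state unemployment rate u* = s/(s+f) = 3.18/(3.18+34.6) = 0.084172.
Unemployed = u* × labor force = 0.084172 × 1,295.91 ≈ 109.08 thousand.

About 109.08 thousand are unemployed in steady state.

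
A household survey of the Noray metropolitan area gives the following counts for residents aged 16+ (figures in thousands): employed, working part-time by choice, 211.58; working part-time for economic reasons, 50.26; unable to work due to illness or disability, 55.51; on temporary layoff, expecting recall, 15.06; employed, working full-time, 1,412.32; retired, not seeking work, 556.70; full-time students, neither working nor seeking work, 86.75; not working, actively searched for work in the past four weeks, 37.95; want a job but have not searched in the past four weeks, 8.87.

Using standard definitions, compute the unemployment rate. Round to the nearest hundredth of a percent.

Employed = 211.58 + 50.26 + 1,412.32 = 1,674.16 thousand (anyone who worked, including part-time for economic reasons, counts as employed).
Unemployed = 15.06 + 37.95 = 53.01 thousand (jobless and actively searching, or on temporary layoff).
Labor force = 1,674.16 + 53.01 = 1,727.17 thousand.
Unemployment rate = 53.01 / 1,727.17 = 3.07%.

Unemployment rate ≈ 3.07%.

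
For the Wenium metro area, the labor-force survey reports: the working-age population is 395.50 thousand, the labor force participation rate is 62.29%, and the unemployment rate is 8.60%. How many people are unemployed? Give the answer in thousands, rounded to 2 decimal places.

Labor force = 0.6229 × 395.50 = 246.36 thousand.
Unemployed = 0.0860 × 246.36 ≈ 21.19 thousand.

About 21.19 thousand are unemployed.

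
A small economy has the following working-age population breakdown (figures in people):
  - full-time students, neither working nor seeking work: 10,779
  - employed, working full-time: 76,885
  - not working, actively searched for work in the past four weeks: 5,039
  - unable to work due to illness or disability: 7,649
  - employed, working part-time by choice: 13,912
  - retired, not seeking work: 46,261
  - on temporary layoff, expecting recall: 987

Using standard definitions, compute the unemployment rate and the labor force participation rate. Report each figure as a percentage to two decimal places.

Unemployment rate ≈ 6.22%; labor force participation rate ≈ 59.95%.

Employed = 76,885 + 13,912 = 90,797.
Unemployed = 5,039 + 987 = 6,026 (jobless and actively searching, or on temporary layoff).
Labor force = 90,797 + 6,026 = 96,823.
Not in labor force = 10,779 + 7,649 + 46,261 = 64,689 (those not working and not actively searching are outside the labor force).
Civilian working-age population = 96,823 + 64,689 = 161,512.
Unemployment rate = 6,026 / 96,823 = 6.22%.
Labor force participation rate = 96,823 / 161,512 = 59.95%.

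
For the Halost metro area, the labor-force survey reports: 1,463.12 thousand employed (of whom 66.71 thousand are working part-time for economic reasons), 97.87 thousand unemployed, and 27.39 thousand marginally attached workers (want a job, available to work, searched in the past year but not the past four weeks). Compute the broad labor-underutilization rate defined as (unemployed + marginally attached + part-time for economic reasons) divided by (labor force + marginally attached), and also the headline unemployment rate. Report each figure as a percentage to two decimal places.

Broad underutilization rate ≈ 12.09%; headline unemployment rate ≈ 6.27%.

Labor force = 1,463.12 + 97.87 = 1,560.99 thousand.
Numerator = 97.87 + 27.39 + 66.71 = 191.97 thousand.
Denominator = 1,560.99 + 27.39 = 1,588.38 thousand.
Broad rate = 191.97 / 1,588.38 = 12.09%.
Headline unemployment rate = 97.87 / 1,560.99 = 6.27%.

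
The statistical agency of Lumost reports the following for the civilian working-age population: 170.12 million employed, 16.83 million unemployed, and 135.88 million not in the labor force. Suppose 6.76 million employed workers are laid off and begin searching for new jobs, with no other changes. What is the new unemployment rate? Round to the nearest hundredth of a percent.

New unemployment rate ≈ 12.62%.

Initially, labor force = 170.12 + 16.83 = 186.95 million, so u = 16.83/186.95 = 9.00%.
After the change, employed falls and unemployed rises by 6.76; labor force unchanged → E = 163.36, U = 23.59, labor force = 186.95 million.
New unemployment rate = 23.59 / 186.95 = 12.62%.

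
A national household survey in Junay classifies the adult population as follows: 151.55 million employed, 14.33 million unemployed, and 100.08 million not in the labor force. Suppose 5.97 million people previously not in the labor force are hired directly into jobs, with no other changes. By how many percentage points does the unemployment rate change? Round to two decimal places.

Initially, labor force = 151.55 + 14.33 = 165.88 million, so u = 14.33/165.88 = 8.64%.
After the change, employed and labor force both rise by 5.97; unemployed unchanged → E = 157.52, U = 14.33, labor force = 171.85 million.
New unemployment rate = 14.33 / 171.85 = 8.34%.
Change = 8.34% − 8.64% = −0.30 percentage points.

The unemployment rate changes by −0.30 percentage points.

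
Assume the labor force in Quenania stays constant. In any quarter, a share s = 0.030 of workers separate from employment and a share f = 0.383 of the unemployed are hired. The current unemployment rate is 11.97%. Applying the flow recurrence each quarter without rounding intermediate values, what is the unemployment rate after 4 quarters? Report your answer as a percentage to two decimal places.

With a fixed labor force, u_{t+1} = u_t + s·(1−u_t) − f·u_t = u_t·(1−s−f) + s.
Here 1−s−f = 0.587 and s = 0.030.
u_1 = 0.119700 × 0.587 + 0.030 = 0.100264.
u_2 = 0.100264 × 0.587 + 0.030 = 0.088855.
u_3 = 0.088855 × 0.587 + 0.030 = 0.082158.
u_4 = 0.082158 × 0.587 + 0.030 = 0.078227.

Unemployment rate after four quarters ≈ 7.82%.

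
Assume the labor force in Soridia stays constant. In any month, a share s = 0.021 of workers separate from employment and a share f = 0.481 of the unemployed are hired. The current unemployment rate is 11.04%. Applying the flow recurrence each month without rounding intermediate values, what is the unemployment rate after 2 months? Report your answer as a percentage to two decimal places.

Unemployment rate after two months ≈ 5.88%.

With a fixed labor force, u_{t+1} = u_t + s·(1−u_t) − f·u_t = u_t·(1−s−f) + s.
Here 1−s−f = 0.498 and s = 0.021.
u_1 = 0.110400 × 0.498 + 0.021 = 0.075979.
u_2 = 0.075979 × 0.498 + 0.021 = 0.058838.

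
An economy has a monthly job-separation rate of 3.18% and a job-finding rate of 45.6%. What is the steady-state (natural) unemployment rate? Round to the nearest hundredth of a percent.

At steady state the flows balance: s·E = f·U, so U/(E+U) = s/(s+f).
u* = 3.18 / (3.18 + 45.6) = 3.18 / 48.78 = 6.52%.

Steady-state unemployment rate ≈ 6.52%.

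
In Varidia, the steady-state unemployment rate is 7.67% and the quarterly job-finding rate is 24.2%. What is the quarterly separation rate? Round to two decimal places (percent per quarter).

Separation rate ≈ 2.01% per quarter.

From u* = s/(s+f): s = u·f/(1−u).
s = 0.0767 × 24.2 / (1 − 0.0767) = 1.8561 / 0.9233 ≈ 2.01% per quarter.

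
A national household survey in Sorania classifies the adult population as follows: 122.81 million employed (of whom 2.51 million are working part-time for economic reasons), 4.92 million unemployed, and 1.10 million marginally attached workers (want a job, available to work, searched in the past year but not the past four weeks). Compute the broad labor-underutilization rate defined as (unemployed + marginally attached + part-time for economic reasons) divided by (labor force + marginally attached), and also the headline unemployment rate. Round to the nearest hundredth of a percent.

Broad underutilization rate ≈ 6.62%; headline unemployment rate ≈ 3.85%.

Labor force = 122.81 + 4.92 = 127.73 million.
Numerator = 4.92 + 1.10 + 2.51 = 8.53 million.
Denominator = 127.73 + 1.10 = 128.83 million.
Broad rate = 8.53 / 128.83 = 6.62%.
Headline unemployment rate = 4.92 / 127.73 = 3.85%.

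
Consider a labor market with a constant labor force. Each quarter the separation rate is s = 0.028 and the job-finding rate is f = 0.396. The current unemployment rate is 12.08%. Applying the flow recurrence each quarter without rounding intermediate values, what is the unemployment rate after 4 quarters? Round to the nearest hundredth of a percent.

With a fixed labor force, u_{t+1} = u_t + s·(1−u_t) − f·u_t = u_t·(1−s−f) + s.
Here 1−s−f = 0.576 and s = 0.028.
u_1 = 0.120800 × 0.576 + 0.028 = 0.097581.
u_2 = 0.097581 × 0.576 + 0.028 = 0.084207.
u_3 = 0.084207 × 0.576 + 0.028 = 0.076503.
u_4 = 0.076503 × 0.576 + 0.028 = 0.072066.

Unemployment rate after four quarters ≈ 7.21%.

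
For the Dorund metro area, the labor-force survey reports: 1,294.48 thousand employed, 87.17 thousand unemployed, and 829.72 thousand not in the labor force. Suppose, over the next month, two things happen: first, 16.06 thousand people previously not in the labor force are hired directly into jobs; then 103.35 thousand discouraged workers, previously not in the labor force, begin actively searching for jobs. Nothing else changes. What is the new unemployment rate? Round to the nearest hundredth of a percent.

Initially, labor force = 1,294.48 + 87.17 = 1,381.65 thousand, so u = 87.17/1,381.65 = 6.31%.
After the first change, employed and labor force both rise by 16.06; unemployed unchanged → E = 1,310.54, U = 87.17, labor force = 1,397.71 thousand.
After the second change, unemployed and labor force both rise by 103.35 → E = 1,310.54, U = 190.52, labor force = 1,501.06 thousand.
New unemployment rate = 190.52 / 1,501.06 = 12.69%.

New unemployment rate ≈ 12.69%.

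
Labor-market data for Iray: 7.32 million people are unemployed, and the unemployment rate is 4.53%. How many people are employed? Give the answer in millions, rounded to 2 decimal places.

Labor force = U / u = 7.32 / 0.0453 ≈ 161.59 million.
Employed = labor force − unemployed = 161.59 − 7.32 = 154.27 million.

About 154.27 million are employed.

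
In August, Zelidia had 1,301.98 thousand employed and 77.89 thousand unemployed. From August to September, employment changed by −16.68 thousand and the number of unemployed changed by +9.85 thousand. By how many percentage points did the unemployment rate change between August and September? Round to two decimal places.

August: labor force = 1,301.98 + 77.89 = 1,379.87; u = 77.89/1,379.87 = 5.64%.
September: labor force = 1,285.30 + 87.74 = 1,373.04; u = 87.74/1,373.04 = 6.39%.
Change = 6.39% − 5.64% = +0.75 pp.

The unemployment rate changed by +0.75 percentage points.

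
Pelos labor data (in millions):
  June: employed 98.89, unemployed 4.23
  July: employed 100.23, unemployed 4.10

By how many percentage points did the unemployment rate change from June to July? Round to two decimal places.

The unemployment rate changed by −0.17 percentage points.

June: labor force = 98.89 + 4.23 = 103.12; u = 4.23/103.12 = 4.10%.
July: labor force = 100.23 + 4.10 = 104.33; u = 4.10/104.33 = 3.93%.
Change = 3.93% − 4.10% = −0.17 pp.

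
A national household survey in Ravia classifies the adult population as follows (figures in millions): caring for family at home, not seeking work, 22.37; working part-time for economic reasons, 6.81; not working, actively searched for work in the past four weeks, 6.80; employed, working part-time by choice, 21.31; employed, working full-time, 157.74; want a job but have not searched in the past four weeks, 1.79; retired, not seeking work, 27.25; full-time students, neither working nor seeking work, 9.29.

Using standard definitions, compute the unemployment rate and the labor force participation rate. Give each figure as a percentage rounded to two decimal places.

Employed = 6.81 + 21.31 + 157.74 = 185.86 million (anyone who worked, including part-time for economic reasons, counts as employed).
Unemployed = 6.80 million.
Labor force = 185.86 + 6.80 = 192.66 million.
Not in labor force = 22.37 + 1.79 + 27.25 + 9.29 = 60.70 million (those not working and not actively searching are outside the labor force — including those who want a job but have given up searching).
Civilian working-age population = 192.66 + 60.70 = 253.36 million.
Unemployment rate = 6.80 / 192.66 = 3.53%.
Labor force participation rate = 192.66 / 253.36 = 76.04%.

Unemployment rate ≈ 3.53%; labor force participation rate ≈ 76.04%.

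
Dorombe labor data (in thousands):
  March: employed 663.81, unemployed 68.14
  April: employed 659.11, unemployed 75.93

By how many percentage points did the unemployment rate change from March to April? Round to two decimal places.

The unemployment rate changed by +1.02 percentage points.

March: labor force = 663.81 + 68.14 = 731.95; u = 68.14/731.95 = 9.31%.
April: labor force = 659.11 + 75.93 = 735.04; u = 75.93/735.04 = 10.33%.
Change = 10.33% − 9.31% = +1.02 pp.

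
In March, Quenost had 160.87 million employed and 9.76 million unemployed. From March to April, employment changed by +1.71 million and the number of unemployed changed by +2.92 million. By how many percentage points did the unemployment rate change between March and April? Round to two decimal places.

March: labor force = 160.87 + 9.76 = 170.63; u = 9.76/170.63 = 5.72%.
April: labor force = 162.58 + 12.68 = 175.26; u = 12.68/175.26 = 7.23%.
Change = 7.23% − 5.72% = +1.51 pp.

The unemployment rate changed by +1.51 percentage points.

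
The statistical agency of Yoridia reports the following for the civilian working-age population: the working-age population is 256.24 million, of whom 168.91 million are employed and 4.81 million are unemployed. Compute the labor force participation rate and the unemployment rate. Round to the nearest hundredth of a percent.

Labor force = employed + unemployed = 168.91 + 4.81 = 173.72 million.
Unemployment rate = 4.81 / 173.72 = 2.77%.
Labor force participation rate = 173.72 / 256.24 = 67.80%.

Labor force participation rate ≈ 67.80%; unemployment rate ≈ 2.77%.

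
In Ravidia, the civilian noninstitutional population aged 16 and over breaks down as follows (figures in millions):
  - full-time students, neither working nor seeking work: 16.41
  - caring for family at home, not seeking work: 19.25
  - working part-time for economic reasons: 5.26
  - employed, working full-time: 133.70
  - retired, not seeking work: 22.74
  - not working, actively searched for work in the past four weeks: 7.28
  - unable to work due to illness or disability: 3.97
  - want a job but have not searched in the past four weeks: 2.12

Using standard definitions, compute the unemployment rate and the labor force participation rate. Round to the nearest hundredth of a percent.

Unemployment rate ≈ 4.98%; labor force participation rate ≈ 69.40%.

Employed = 5.26 + 133.70 = 138.96 million (anyone who worked, including part-time for economic reasons, counts as employed).
Unemployed = 7.28 million.
Labor force = 138.96 + 7.28 = 146.24 million.
Not in labor force = 16.41 + 19.25 + 22.74 + 3.97 + 2.12 = 64.49 million (those not working and not actively searching are outside the labor force — including those who want a job but have given up searching).
Civilian working-age population = 146.24 + 64.49 = 210.73 million.
Unemployment rate = 7.28 / 146.24 = 4.98%.
Labor force participation rate = 146.24 / 210.73 = 69.40%.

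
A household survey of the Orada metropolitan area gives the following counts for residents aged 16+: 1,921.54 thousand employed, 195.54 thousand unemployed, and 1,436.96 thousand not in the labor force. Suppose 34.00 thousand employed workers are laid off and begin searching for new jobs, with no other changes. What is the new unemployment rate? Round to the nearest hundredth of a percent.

Initially, labor force = 1,921.54 + 195.54 = 2,117.08 thousand, so u = 195.54/2,117.08 = 9.24%.
After the change, employed falls and unemployed rises by 34.00; labor force unchanged → E = 1,887.54, U = 229.54, labor force = 2,117.08 thousand.
New unemployment rate = 229.54 / 2,117.08 = 10.84%.

New unemployment rate ≈ 10.84%.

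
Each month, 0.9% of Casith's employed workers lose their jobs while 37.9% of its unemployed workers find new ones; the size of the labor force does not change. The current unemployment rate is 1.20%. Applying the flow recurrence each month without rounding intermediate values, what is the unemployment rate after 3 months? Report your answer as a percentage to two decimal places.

With a fixed labor force, u_{t+1} = u_t + s·(1−u_t) − f·u_t = u_t·(1−s−f) + s.
Here 1−s−f = 0.612 and s = 0.009.
u_1 = 0.012000 × 0.612 + 0.009 = 0.016344.
u_2 = 0.016344 × 0.612 + 0.009 = 0.019003.
u_3 = 0.019003 × 0.612 + 0.009 = 0.020630.

Unemployment rate after three months ≈ 2.06%.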